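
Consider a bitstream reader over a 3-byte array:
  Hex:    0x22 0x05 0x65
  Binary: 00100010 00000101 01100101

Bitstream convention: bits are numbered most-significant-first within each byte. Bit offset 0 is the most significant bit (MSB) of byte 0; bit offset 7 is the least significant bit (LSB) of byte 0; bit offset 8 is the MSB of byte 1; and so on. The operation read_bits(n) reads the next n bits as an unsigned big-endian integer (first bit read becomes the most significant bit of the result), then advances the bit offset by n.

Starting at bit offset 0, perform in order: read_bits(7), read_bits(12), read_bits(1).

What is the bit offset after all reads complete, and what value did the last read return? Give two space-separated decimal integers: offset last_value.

Answer: 20 0

Derivation:
Read 1: bits[0:7] width=7 -> value=17 (bin 0010001); offset now 7 = byte 0 bit 7; 17 bits remain
Read 2: bits[7:19] width=12 -> value=43 (bin 000000101011); offset now 19 = byte 2 bit 3; 5 bits remain
Read 3: bits[19:20] width=1 -> value=0 (bin 0); offset now 20 = byte 2 bit 4; 4 bits remain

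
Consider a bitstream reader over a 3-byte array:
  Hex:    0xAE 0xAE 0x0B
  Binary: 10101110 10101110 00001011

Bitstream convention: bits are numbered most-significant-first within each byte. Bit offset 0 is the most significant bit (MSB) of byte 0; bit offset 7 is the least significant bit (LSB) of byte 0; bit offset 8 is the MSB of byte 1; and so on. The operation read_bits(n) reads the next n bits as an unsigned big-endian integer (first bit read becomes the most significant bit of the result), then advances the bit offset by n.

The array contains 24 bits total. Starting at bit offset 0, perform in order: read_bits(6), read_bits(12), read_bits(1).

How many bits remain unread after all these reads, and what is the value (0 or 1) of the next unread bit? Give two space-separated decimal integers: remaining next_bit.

Answer: 5 0

Derivation:
Read 1: bits[0:6] width=6 -> value=43 (bin 101011); offset now 6 = byte 0 bit 6; 18 bits remain
Read 2: bits[6:18] width=12 -> value=2744 (bin 101010111000); offset now 18 = byte 2 bit 2; 6 bits remain
Read 3: bits[18:19] width=1 -> value=0 (bin 0); offset now 19 = byte 2 bit 3; 5 bits remain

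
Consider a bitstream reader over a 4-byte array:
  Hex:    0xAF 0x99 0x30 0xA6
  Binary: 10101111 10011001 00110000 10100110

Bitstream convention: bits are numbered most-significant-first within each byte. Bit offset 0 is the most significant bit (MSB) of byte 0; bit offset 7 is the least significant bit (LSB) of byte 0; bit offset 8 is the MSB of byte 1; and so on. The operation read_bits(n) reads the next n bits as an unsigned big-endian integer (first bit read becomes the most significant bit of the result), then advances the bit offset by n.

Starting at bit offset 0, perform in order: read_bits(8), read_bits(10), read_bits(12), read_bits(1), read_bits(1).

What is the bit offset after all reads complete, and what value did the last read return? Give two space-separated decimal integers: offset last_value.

Answer: 32 0

Derivation:
Read 1: bits[0:8] width=8 -> value=175 (bin 10101111); offset now 8 = byte 1 bit 0; 24 bits remain
Read 2: bits[8:18] width=10 -> value=612 (bin 1001100100); offset now 18 = byte 2 bit 2; 14 bits remain
Read 3: bits[18:30] width=12 -> value=3113 (bin 110000101001); offset now 30 = byte 3 bit 6; 2 bits remain
Read 4: bits[30:31] width=1 -> value=1 (bin 1); offset now 31 = byte 3 bit 7; 1 bits remain
Read 5: bits[31:32] width=1 -> value=0 (bin 0); offset now 32 = byte 4 bit 0; 0 bits remain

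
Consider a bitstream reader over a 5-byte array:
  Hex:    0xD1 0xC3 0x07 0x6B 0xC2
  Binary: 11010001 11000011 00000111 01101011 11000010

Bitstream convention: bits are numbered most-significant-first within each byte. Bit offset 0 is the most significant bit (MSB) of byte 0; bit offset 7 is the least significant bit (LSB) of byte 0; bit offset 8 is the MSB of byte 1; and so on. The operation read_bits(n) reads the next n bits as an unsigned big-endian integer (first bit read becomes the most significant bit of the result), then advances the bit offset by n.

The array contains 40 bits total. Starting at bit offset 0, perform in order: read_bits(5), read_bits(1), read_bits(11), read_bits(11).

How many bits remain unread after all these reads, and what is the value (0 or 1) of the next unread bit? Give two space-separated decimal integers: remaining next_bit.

Answer: 12 1

Derivation:
Read 1: bits[0:5] width=5 -> value=26 (bin 11010); offset now 5 = byte 0 bit 5; 35 bits remain
Read 2: bits[5:6] width=1 -> value=0 (bin 0); offset now 6 = byte 0 bit 6; 34 bits remain
Read 3: bits[6:17] width=11 -> value=902 (bin 01110000110); offset now 17 = byte 2 bit 1; 23 bits remain
Read 4: bits[17:28] width=11 -> value=118 (bin 00001110110); offset now 28 = byte 3 bit 4; 12 bits remain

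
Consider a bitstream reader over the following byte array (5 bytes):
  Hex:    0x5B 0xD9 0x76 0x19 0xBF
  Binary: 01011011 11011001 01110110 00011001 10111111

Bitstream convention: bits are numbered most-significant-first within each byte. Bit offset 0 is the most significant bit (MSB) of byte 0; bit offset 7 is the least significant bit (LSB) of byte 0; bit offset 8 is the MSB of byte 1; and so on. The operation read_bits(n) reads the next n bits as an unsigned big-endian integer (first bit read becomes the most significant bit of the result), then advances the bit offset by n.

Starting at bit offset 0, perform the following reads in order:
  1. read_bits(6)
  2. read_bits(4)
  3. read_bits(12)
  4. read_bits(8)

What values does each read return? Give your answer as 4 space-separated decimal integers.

Read 1: bits[0:6] width=6 -> value=22 (bin 010110); offset now 6 = byte 0 bit 6; 34 bits remain
Read 2: bits[6:10] width=4 -> value=15 (bin 1111); offset now 10 = byte 1 bit 2; 30 bits remain
Read 3: bits[10:22] width=12 -> value=1629 (bin 011001011101); offset now 22 = byte 2 bit 6; 18 bits remain
Read 4: bits[22:30] width=8 -> value=134 (bin 10000110); offset now 30 = byte 3 bit 6; 10 bits remain

Answer: 22 15 1629 134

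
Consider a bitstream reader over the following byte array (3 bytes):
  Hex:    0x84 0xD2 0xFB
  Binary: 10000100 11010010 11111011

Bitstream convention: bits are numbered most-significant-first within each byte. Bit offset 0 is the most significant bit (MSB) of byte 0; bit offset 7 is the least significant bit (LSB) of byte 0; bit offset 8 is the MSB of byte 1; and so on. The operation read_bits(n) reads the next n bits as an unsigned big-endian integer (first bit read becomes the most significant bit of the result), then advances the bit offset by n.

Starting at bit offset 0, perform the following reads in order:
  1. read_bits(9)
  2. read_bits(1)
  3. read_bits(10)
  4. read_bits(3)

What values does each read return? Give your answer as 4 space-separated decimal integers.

Answer: 265 1 303 5

Derivation:
Read 1: bits[0:9] width=9 -> value=265 (bin 100001001); offset now 9 = byte 1 bit 1; 15 bits remain
Read 2: bits[9:10] width=1 -> value=1 (bin 1); offset now 10 = byte 1 bit 2; 14 bits remain
Read 3: bits[10:20] width=10 -> value=303 (bin 0100101111); offset now 20 = byte 2 bit 4; 4 bits remain
Read 4: bits[20:23] width=3 -> value=5 (bin 101); offset now 23 = byte 2 bit 7; 1 bits remain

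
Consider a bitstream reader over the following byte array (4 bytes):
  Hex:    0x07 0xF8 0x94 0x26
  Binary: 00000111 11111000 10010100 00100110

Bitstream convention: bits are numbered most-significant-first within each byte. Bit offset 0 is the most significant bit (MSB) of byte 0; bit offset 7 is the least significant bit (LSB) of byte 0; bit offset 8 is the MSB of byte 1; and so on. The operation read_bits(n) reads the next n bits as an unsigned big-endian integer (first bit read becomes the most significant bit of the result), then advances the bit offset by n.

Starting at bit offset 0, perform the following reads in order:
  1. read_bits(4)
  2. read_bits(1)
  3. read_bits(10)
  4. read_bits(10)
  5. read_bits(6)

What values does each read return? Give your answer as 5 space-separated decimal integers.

Read 1: bits[0:4] width=4 -> value=0 (bin 0000); offset now 4 = byte 0 bit 4; 28 bits remain
Read 2: bits[4:5] width=1 -> value=0 (bin 0); offset now 5 = byte 0 bit 5; 27 bits remain
Read 3: bits[5:15] width=10 -> value=1020 (bin 1111111100); offset now 15 = byte 1 bit 7; 17 bits remain
Read 4: bits[15:25] width=10 -> value=296 (bin 0100101000); offset now 25 = byte 3 bit 1; 7 bits remain
Read 5: bits[25:31] width=6 -> value=19 (bin 010011); offset now 31 = byte 3 bit 7; 1 bits remain

Answer: 0 0 1020 296 19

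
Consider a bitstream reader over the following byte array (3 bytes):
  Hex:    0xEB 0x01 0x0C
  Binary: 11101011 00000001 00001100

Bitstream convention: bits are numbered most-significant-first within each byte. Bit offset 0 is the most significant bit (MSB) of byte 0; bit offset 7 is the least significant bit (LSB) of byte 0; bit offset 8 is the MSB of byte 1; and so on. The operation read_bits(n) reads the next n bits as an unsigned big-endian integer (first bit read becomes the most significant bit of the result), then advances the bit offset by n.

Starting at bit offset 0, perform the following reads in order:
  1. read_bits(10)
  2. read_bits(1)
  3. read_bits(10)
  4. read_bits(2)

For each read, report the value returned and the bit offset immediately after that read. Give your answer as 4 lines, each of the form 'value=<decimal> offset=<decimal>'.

Read 1: bits[0:10] width=10 -> value=940 (bin 1110101100); offset now 10 = byte 1 bit 2; 14 bits remain
Read 2: bits[10:11] width=1 -> value=0 (bin 0); offset now 11 = byte 1 bit 3; 13 bits remain
Read 3: bits[11:21] width=10 -> value=33 (bin 0000100001); offset now 21 = byte 2 bit 5; 3 bits remain
Read 4: bits[21:23] width=2 -> value=2 (bin 10); offset now 23 = byte 2 bit 7; 1 bits remain

Answer: value=940 offset=10
value=0 offset=11
value=33 offset=21
value=2 offset=23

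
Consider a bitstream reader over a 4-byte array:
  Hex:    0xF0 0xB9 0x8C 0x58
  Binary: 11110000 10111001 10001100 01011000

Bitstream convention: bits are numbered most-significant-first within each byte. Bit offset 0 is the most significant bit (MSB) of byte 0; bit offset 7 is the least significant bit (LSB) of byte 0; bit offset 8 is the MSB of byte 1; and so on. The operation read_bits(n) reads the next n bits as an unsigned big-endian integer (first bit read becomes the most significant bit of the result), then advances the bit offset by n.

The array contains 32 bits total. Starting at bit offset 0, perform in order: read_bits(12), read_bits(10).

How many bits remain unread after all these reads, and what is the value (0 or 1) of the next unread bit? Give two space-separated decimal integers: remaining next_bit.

Read 1: bits[0:12] width=12 -> value=3851 (bin 111100001011); offset now 12 = byte 1 bit 4; 20 bits remain
Read 2: bits[12:22] width=10 -> value=611 (bin 1001100011); offset now 22 = byte 2 bit 6; 10 bits remain

Answer: 10 0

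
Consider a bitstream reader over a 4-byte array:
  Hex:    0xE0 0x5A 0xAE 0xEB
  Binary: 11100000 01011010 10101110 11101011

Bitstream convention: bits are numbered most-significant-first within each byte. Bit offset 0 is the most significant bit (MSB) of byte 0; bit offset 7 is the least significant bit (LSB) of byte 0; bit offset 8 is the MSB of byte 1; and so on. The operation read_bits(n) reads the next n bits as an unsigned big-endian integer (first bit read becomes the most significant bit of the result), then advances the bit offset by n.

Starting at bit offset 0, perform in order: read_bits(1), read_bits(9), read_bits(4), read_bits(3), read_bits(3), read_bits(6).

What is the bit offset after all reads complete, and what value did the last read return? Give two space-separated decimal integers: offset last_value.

Answer: 26 59

Derivation:
Read 1: bits[0:1] width=1 -> value=1 (bin 1); offset now 1 = byte 0 bit 1; 31 bits remain
Read 2: bits[1:10] width=9 -> value=385 (bin 110000001); offset now 10 = byte 1 bit 2; 22 bits remain
Read 3: bits[10:14] width=4 -> value=6 (bin 0110); offset now 14 = byte 1 bit 6; 18 bits remain
Read 4: bits[14:17] width=3 -> value=5 (bin 101); offset now 17 = byte 2 bit 1; 15 bits remain
Read 5: bits[17:20] width=3 -> value=2 (bin 010); offset now 20 = byte 2 bit 4; 12 bits remain
Read 6: bits[20:26] width=6 -> value=59 (bin 111011); offset now 26 = byte 3 bit 2; 6 bits remain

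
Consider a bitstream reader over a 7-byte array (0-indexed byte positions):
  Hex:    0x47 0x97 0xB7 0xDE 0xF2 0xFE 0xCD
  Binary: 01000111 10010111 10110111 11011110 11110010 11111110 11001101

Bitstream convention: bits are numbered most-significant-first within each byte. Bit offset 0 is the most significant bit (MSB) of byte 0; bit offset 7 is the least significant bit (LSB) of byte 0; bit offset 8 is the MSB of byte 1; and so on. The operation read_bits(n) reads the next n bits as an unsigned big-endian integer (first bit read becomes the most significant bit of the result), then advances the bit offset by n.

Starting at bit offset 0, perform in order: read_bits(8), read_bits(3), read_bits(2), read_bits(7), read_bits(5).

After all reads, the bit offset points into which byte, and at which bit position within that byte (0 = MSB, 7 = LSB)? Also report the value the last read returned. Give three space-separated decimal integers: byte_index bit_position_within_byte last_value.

Read 1: bits[0:8] width=8 -> value=71 (bin 01000111); offset now 8 = byte 1 bit 0; 48 bits remain
Read 2: bits[8:11] width=3 -> value=4 (bin 100); offset now 11 = byte 1 bit 3; 45 bits remain
Read 3: bits[11:13] width=2 -> value=2 (bin 10); offset now 13 = byte 1 bit 5; 43 bits remain
Read 4: bits[13:20] width=7 -> value=123 (bin 1111011); offset now 20 = byte 2 bit 4; 36 bits remain
Read 5: bits[20:25] width=5 -> value=15 (bin 01111); offset now 25 = byte 3 bit 1; 31 bits remain

Answer: 3 1 15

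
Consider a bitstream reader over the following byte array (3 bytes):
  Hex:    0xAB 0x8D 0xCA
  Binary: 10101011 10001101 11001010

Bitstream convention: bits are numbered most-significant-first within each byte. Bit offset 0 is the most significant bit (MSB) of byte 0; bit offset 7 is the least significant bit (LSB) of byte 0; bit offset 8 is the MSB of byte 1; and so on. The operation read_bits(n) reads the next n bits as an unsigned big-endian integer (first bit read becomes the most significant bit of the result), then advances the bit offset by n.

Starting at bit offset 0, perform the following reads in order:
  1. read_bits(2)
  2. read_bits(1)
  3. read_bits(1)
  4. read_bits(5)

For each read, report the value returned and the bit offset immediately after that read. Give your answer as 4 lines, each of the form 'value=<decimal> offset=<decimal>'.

Read 1: bits[0:2] width=2 -> value=2 (bin 10); offset now 2 = byte 0 bit 2; 22 bits remain
Read 2: bits[2:3] width=1 -> value=1 (bin 1); offset now 3 = byte 0 bit 3; 21 bits remain
Read 3: bits[3:4] width=1 -> value=0 (bin 0); offset now 4 = byte 0 bit 4; 20 bits remain
Read 4: bits[4:9] width=5 -> value=23 (bin 10111); offset now 9 = byte 1 bit 1; 15 bits remain

Answer: value=2 offset=2
value=1 offset=3
value=0 offset=4
value=23 offset=9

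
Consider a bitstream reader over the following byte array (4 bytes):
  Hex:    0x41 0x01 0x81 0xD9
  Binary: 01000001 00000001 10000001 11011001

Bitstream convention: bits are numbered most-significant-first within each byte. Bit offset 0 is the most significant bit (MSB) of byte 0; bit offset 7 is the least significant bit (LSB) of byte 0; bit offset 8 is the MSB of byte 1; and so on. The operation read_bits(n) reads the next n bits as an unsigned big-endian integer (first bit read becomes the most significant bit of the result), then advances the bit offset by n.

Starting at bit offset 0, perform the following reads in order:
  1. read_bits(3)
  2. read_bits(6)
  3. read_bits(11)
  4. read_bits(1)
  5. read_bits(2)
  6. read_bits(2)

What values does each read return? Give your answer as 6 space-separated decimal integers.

Answer: 2 2 24 0 0 3

Derivation:
Read 1: bits[0:3] width=3 -> value=2 (bin 010); offset now 3 = byte 0 bit 3; 29 bits remain
Read 2: bits[3:9] width=6 -> value=2 (bin 000010); offset now 9 = byte 1 bit 1; 23 bits remain
Read 3: bits[9:20] width=11 -> value=24 (bin 00000011000); offset now 20 = byte 2 bit 4; 12 bits remain
Read 4: bits[20:21] width=1 -> value=0 (bin 0); offset now 21 = byte 2 bit 5; 11 bits remain
Read 5: bits[21:23] width=2 -> value=0 (bin 00); offset now 23 = byte 2 bit 7; 9 bits remain
Read 6: bits[23:25] width=2 -> value=3 (bin 11); offset now 25 = byte 3 bit 1; 7 bits remain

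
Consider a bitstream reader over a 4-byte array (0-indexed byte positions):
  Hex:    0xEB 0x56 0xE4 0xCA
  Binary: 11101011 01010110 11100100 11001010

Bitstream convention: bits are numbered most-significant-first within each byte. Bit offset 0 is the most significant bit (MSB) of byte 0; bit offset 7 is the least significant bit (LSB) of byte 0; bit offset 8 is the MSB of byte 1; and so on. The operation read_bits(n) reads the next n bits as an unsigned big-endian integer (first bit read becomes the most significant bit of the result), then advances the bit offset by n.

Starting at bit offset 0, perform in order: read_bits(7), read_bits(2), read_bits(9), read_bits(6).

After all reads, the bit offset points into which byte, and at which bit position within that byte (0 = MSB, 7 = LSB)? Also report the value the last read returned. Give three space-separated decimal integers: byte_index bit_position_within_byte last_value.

Answer: 3 0 36

Derivation:
Read 1: bits[0:7] width=7 -> value=117 (bin 1110101); offset now 7 = byte 0 bit 7; 25 bits remain
Read 2: bits[7:9] width=2 -> value=2 (bin 10); offset now 9 = byte 1 bit 1; 23 bits remain
Read 3: bits[9:18] width=9 -> value=347 (bin 101011011); offset now 18 = byte 2 bit 2; 14 bits remain
Read 4: bits[18:24] width=6 -> value=36 (bin 100100); offset now 24 = byte 3 bit 0; 8 bits remain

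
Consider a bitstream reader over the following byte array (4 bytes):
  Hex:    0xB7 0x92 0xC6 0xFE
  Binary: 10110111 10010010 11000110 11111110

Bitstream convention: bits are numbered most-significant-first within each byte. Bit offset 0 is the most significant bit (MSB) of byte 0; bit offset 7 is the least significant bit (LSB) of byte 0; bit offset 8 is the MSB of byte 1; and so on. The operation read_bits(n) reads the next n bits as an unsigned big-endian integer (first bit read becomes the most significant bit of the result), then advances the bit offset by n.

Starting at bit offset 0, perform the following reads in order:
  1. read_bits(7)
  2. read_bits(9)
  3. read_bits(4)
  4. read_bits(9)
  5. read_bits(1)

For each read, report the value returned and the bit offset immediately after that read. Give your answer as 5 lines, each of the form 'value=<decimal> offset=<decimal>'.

Answer: value=91 offset=7
value=402 offset=16
value=12 offset=20
value=223 offset=29
value=1 offset=30

Derivation:
Read 1: bits[0:7] width=7 -> value=91 (bin 1011011); offset now 7 = byte 0 bit 7; 25 bits remain
Read 2: bits[7:16] width=9 -> value=402 (bin 110010010); offset now 16 = byte 2 bit 0; 16 bits remain
Read 3: bits[16:20] width=4 -> value=12 (bin 1100); offset now 20 = byte 2 bit 4; 12 bits remain
Read 4: bits[20:29] width=9 -> value=223 (bin 011011111); offset now 29 = byte 3 bit 5; 3 bits remain
Read 5: bits[29:30] width=1 -> value=1 (bin 1); offset now 30 = byte 3 bit 6; 2 bits remain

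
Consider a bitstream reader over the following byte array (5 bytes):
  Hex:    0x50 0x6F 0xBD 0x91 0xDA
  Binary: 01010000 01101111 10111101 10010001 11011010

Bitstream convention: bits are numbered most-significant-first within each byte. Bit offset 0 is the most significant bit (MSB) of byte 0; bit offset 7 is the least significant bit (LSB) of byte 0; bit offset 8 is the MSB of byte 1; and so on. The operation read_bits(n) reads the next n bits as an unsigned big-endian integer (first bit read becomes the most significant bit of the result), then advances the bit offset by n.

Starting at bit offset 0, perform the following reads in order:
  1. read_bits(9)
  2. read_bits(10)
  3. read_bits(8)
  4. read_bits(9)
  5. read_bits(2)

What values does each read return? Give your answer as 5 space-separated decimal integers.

Answer: 160 893 236 285 2

Derivation:
Read 1: bits[0:9] width=9 -> value=160 (bin 010100000); offset now 9 = byte 1 bit 1; 31 bits remain
Read 2: bits[9:19] width=10 -> value=893 (bin 1101111101); offset now 19 = byte 2 bit 3; 21 bits remain
Read 3: bits[19:27] width=8 -> value=236 (bin 11101100); offset now 27 = byte 3 bit 3; 13 bits remain
Read 4: bits[27:36] width=9 -> value=285 (bin 100011101); offset now 36 = byte 4 bit 4; 4 bits remain
Read 5: bits[36:38] width=2 -> value=2 (bin 10); offset now 38 = byte 4 bit 6; 2 bits remain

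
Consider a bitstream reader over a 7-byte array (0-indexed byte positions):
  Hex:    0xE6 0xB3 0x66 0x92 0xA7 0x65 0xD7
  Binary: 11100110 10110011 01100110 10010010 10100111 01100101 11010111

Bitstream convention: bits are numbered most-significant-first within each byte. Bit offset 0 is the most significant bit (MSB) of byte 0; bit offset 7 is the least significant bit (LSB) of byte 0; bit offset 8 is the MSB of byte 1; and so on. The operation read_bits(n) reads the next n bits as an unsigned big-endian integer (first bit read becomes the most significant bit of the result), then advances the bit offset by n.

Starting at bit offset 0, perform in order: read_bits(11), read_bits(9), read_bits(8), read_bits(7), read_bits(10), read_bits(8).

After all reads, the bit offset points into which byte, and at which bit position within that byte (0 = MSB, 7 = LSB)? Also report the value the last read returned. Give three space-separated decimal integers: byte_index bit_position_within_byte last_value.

Read 1: bits[0:11] width=11 -> value=1845 (bin 11100110101); offset now 11 = byte 1 bit 3; 45 bits remain
Read 2: bits[11:20] width=9 -> value=310 (bin 100110110); offset now 20 = byte 2 bit 4; 36 bits remain
Read 3: bits[20:28] width=8 -> value=105 (bin 01101001); offset now 28 = byte 3 bit 4; 28 bits remain
Read 4: bits[28:35] width=7 -> value=21 (bin 0010101); offset now 35 = byte 4 bit 3; 21 bits remain
Read 5: bits[35:45] width=10 -> value=236 (bin 0011101100); offset now 45 = byte 5 bit 5; 11 bits remain
Read 6: bits[45:53] width=8 -> value=186 (bin 10111010); offset now 53 = byte 6 bit 5; 3 bits remain

Answer: 6 5 186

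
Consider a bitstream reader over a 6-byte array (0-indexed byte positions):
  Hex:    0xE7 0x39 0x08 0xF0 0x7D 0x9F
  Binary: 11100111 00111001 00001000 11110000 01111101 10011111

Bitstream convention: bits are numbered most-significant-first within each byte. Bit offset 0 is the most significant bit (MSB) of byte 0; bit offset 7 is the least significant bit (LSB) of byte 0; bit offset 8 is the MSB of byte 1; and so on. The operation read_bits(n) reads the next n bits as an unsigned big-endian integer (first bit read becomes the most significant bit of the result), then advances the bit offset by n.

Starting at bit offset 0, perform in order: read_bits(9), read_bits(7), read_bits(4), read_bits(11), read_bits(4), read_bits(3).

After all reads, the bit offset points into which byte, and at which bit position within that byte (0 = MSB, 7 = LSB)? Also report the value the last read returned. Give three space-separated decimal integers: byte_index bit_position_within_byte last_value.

Read 1: bits[0:9] width=9 -> value=462 (bin 111001110); offset now 9 = byte 1 bit 1; 39 bits remain
Read 2: bits[9:16] width=7 -> value=57 (bin 0111001); offset now 16 = byte 2 bit 0; 32 bits remain
Read 3: bits[16:20] width=4 -> value=0 (bin 0000); offset now 20 = byte 2 bit 4; 28 bits remain
Read 4: bits[20:31] width=11 -> value=1144 (bin 10001111000); offset now 31 = byte 3 bit 7; 17 bits remain
Read 5: bits[31:35] width=4 -> value=3 (bin 0011); offset now 35 = byte 4 bit 3; 13 bits remain
Read 6: bits[35:38] width=3 -> value=7 (bin 111); offset now 38 = byte 4 bit 6; 10 bits remain

Answer: 4 6 7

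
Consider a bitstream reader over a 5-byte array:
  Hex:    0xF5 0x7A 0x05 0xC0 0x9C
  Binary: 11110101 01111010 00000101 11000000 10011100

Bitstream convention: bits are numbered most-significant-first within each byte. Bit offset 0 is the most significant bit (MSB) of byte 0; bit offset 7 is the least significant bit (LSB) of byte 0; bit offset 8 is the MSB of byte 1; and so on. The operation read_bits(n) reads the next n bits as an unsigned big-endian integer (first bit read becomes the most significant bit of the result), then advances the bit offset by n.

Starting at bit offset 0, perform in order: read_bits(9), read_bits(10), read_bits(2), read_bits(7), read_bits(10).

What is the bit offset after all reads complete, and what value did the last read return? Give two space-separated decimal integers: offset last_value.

Read 1: bits[0:9] width=9 -> value=490 (bin 111101010); offset now 9 = byte 1 bit 1; 31 bits remain
Read 2: bits[9:19] width=10 -> value=976 (bin 1111010000); offset now 19 = byte 2 bit 3; 21 bits remain
Read 3: bits[19:21] width=2 -> value=0 (bin 00); offset now 21 = byte 2 bit 5; 19 bits remain
Read 4: bits[21:28] width=7 -> value=92 (bin 1011100); offset now 28 = byte 3 bit 4; 12 bits remain
Read 5: bits[28:38] width=10 -> value=39 (bin 0000100111); offset now 38 = byte 4 bit 6; 2 bits remain

Answer: 38 39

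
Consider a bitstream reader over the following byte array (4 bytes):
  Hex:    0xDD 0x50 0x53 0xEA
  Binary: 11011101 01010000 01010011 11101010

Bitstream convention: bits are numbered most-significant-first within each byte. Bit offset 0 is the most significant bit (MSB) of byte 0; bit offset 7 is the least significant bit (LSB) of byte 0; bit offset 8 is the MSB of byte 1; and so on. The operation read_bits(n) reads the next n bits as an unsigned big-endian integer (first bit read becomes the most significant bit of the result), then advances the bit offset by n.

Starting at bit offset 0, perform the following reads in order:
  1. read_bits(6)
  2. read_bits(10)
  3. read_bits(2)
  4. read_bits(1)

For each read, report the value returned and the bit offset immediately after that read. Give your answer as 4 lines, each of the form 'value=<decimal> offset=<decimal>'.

Read 1: bits[0:6] width=6 -> value=55 (bin 110111); offset now 6 = byte 0 bit 6; 26 bits remain
Read 2: bits[6:16] width=10 -> value=336 (bin 0101010000); offset now 16 = byte 2 bit 0; 16 bits remain
Read 3: bits[16:18] width=2 -> value=1 (bin 01); offset now 18 = byte 2 bit 2; 14 bits remain
Read 4: bits[18:19] width=1 -> value=0 (bin 0); offset now 19 = byte 2 bit 3; 13 bits remain

Answer: value=55 offset=6
value=336 offset=16
value=1 offset=18
value=0 offset=19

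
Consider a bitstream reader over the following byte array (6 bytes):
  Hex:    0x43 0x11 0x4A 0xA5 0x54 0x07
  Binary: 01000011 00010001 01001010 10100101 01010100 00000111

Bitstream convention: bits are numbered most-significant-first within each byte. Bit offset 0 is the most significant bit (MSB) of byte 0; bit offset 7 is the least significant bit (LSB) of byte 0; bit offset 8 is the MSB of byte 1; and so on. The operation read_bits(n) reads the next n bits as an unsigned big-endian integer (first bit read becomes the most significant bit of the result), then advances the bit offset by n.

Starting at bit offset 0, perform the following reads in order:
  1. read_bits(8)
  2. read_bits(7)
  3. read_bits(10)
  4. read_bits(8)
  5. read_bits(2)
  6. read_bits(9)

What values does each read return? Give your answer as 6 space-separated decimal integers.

Read 1: bits[0:8] width=8 -> value=67 (bin 01000011); offset now 8 = byte 1 bit 0; 40 bits remain
Read 2: bits[8:15] width=7 -> value=8 (bin 0001000); offset now 15 = byte 1 bit 7; 33 bits remain
Read 3: bits[15:25] width=10 -> value=661 (bin 1010010101); offset now 25 = byte 3 bit 1; 23 bits remain
Read 4: bits[25:33] width=8 -> value=74 (bin 01001010); offset now 33 = byte 4 bit 1; 15 bits remain
Read 5: bits[33:35] width=2 -> value=2 (bin 10); offset now 35 = byte 4 bit 3; 13 bits remain
Read 6: bits[35:44] width=9 -> value=320 (bin 101000000); offset now 44 = byte 5 bit 4; 4 bits remain

Answer: 67 8 661 74 2 320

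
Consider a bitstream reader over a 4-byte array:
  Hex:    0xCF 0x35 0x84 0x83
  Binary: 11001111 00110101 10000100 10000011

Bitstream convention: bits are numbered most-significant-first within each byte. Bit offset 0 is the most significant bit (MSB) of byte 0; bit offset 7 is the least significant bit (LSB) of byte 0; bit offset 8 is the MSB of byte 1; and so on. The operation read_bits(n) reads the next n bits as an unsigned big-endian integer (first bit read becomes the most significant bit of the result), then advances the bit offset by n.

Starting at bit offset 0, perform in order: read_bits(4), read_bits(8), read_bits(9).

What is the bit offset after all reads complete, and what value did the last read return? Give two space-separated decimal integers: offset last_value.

Read 1: bits[0:4] width=4 -> value=12 (bin 1100); offset now 4 = byte 0 bit 4; 28 bits remain
Read 2: bits[4:12] width=8 -> value=243 (bin 11110011); offset now 12 = byte 1 bit 4; 20 bits remain
Read 3: bits[12:21] width=9 -> value=176 (bin 010110000); offset now 21 = byte 2 bit 5; 11 bits remain

Answer: 21 176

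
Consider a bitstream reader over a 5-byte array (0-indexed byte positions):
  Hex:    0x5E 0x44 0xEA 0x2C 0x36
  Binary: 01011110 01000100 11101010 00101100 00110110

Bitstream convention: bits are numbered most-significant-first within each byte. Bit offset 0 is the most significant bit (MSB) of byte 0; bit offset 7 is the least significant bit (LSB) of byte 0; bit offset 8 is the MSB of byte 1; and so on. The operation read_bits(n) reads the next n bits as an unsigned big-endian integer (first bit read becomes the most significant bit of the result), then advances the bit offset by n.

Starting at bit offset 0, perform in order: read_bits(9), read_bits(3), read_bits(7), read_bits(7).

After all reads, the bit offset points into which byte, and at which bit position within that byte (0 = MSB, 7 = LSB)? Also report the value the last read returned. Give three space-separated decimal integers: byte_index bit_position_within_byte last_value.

Answer: 3 2 40

Derivation:
Read 1: bits[0:9] width=9 -> value=188 (bin 010111100); offset now 9 = byte 1 bit 1; 31 bits remain
Read 2: bits[9:12] width=3 -> value=4 (bin 100); offset now 12 = byte 1 bit 4; 28 bits remain
Read 3: bits[12:19] width=7 -> value=39 (bin 0100111); offset now 19 = byte 2 bit 3; 21 bits remain
Read 4: bits[19:26] width=7 -> value=40 (bin 0101000); offset now 26 = byte 3 bit 2; 14 bits remain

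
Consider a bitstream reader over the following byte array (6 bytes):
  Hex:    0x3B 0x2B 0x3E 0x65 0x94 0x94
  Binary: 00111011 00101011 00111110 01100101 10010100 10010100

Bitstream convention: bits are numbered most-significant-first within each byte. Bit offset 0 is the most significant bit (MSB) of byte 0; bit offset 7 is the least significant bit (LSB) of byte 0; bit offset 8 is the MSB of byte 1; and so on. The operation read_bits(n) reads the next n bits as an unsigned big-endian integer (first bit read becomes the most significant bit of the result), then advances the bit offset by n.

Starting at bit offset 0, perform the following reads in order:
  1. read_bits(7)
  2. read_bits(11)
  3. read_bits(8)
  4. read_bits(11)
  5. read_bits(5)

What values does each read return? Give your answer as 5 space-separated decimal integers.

Answer: 29 1196 249 1202 18

Derivation:
Read 1: bits[0:7] width=7 -> value=29 (bin 0011101); offset now 7 = byte 0 bit 7; 41 bits remain
Read 2: bits[7:18] width=11 -> value=1196 (bin 10010101100); offset now 18 = byte 2 bit 2; 30 bits remain
Read 3: bits[18:26] width=8 -> value=249 (bin 11111001); offset now 26 = byte 3 bit 2; 22 bits remain
Read 4: bits[26:37] width=11 -> value=1202 (bin 10010110010); offset now 37 = byte 4 bit 5; 11 bits remain
Read 5: bits[37:42] width=5 -> value=18 (bin 10010); offset now 42 = byte 5 bit 2; 6 bits remain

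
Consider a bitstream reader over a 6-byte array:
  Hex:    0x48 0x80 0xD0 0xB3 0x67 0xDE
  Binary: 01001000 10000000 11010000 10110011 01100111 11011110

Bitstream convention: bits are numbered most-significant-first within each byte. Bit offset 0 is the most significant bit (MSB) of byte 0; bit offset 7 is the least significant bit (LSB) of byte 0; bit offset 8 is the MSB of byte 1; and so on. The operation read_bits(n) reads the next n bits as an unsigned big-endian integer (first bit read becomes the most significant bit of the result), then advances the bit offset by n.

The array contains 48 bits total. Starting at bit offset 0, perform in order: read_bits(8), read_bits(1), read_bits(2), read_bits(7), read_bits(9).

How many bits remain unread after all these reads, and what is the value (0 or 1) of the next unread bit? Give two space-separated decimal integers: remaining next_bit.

Answer: 21 1

Derivation:
Read 1: bits[0:8] width=8 -> value=72 (bin 01001000); offset now 8 = byte 1 bit 0; 40 bits remain
Read 2: bits[8:9] width=1 -> value=1 (bin 1); offset now 9 = byte 1 bit 1; 39 bits remain
Read 3: bits[9:11] width=2 -> value=0 (bin 00); offset now 11 = byte 1 bit 3; 37 bits remain
Read 4: bits[11:18] width=7 -> value=3 (bin 0000011); offset now 18 = byte 2 bit 2; 30 bits remain
Read 5: bits[18:27] width=9 -> value=133 (bin 010000101); offset now 27 = byte 3 bit 3; 21 bits remain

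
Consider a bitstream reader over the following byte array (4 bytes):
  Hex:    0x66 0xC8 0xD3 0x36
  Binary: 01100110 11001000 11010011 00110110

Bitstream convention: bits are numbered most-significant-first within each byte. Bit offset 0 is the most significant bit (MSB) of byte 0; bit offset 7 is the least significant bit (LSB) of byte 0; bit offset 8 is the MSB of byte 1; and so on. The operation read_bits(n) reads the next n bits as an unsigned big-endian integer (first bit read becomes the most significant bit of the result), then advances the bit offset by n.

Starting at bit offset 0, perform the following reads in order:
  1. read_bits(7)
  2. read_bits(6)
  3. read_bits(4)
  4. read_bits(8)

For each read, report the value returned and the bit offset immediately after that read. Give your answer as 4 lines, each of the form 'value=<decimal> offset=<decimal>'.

Read 1: bits[0:7] width=7 -> value=51 (bin 0110011); offset now 7 = byte 0 bit 7; 25 bits remain
Read 2: bits[7:13] width=6 -> value=25 (bin 011001); offset now 13 = byte 1 bit 5; 19 bits remain
Read 3: bits[13:17] width=4 -> value=1 (bin 0001); offset now 17 = byte 2 bit 1; 15 bits remain
Read 4: bits[17:25] width=8 -> value=166 (bin 10100110); offset now 25 = byte 3 bit 1; 7 bits remain

Answer: value=51 offset=7
value=25 offset=13
value=1 offset=17
value=166 offset=25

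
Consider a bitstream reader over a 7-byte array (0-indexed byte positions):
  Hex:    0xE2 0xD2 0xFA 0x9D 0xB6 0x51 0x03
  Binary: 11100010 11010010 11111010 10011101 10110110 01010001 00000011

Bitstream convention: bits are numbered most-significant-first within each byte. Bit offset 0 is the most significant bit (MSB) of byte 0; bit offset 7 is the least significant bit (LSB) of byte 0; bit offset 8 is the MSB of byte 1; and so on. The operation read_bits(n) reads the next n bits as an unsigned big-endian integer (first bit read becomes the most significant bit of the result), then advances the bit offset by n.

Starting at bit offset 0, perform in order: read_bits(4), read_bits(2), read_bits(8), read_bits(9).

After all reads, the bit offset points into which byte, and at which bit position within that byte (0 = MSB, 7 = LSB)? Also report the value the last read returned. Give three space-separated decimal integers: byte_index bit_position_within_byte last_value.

Answer: 2 7 381

Derivation:
Read 1: bits[0:4] width=4 -> value=14 (bin 1110); offset now 4 = byte 0 bit 4; 52 bits remain
Read 2: bits[4:6] width=2 -> value=0 (bin 00); offset now 6 = byte 0 bit 6; 50 bits remain
Read 3: bits[6:14] width=8 -> value=180 (bin 10110100); offset now 14 = byte 1 bit 6; 42 bits remain
Read 4: bits[14:23] width=9 -> value=381 (bin 101111101); offset now 23 = byte 2 bit 7; 33 bits remain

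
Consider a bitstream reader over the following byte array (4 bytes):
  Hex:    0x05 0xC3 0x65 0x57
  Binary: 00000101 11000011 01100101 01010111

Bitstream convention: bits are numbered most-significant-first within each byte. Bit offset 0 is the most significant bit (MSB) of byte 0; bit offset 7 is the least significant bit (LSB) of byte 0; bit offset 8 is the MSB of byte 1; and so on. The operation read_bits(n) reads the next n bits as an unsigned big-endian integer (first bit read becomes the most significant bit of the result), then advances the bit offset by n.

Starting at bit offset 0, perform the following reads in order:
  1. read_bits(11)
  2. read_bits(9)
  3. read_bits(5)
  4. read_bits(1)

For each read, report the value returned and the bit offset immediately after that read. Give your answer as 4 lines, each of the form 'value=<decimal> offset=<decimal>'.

Answer: value=46 offset=11
value=54 offset=20
value=10 offset=25
value=1 offset=26

Derivation:
Read 1: bits[0:11] width=11 -> value=46 (bin 00000101110); offset now 11 = byte 1 bit 3; 21 bits remain
Read 2: bits[11:20] width=9 -> value=54 (bin 000110110); offset now 20 = byte 2 bit 4; 12 bits remain
Read 3: bits[20:25] width=5 -> value=10 (bin 01010); offset now 25 = byte 3 bit 1; 7 bits remain
Read 4: bits[25:26] width=1 -> value=1 (bin 1); offset now 26 = byte 3 bit 2; 6 bits remain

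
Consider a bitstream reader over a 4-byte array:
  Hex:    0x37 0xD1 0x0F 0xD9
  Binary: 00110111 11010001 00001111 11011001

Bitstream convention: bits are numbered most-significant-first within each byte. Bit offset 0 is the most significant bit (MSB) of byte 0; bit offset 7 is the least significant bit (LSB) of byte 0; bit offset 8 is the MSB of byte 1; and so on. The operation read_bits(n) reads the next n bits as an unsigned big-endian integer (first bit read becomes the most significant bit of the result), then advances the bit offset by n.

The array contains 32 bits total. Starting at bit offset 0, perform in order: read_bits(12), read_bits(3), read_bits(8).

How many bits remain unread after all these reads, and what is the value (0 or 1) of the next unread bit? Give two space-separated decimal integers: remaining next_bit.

Answer: 9 1

Derivation:
Read 1: bits[0:12] width=12 -> value=893 (bin 001101111101); offset now 12 = byte 1 bit 4; 20 bits remain
Read 2: bits[12:15] width=3 -> value=0 (bin 000); offset now 15 = byte 1 bit 7; 17 bits remain
Read 3: bits[15:23] width=8 -> value=135 (bin 10000111); offset now 23 = byte 2 bit 7; 9 bits remain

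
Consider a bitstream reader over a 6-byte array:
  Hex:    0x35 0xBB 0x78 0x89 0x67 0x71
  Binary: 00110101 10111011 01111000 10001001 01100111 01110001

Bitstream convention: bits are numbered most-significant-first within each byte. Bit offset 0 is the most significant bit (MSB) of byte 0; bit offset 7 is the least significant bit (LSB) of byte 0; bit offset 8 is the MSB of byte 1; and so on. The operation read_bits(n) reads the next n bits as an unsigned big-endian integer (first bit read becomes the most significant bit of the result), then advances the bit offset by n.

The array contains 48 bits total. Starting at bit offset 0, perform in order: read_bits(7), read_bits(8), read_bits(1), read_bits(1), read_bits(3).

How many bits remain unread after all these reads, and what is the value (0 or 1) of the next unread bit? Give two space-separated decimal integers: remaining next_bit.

Answer: 28 1

Derivation:
Read 1: bits[0:7] width=7 -> value=26 (bin 0011010); offset now 7 = byte 0 bit 7; 41 bits remain
Read 2: bits[7:15] width=8 -> value=221 (bin 11011101); offset now 15 = byte 1 bit 7; 33 bits remain
Read 3: bits[15:16] width=1 -> value=1 (bin 1); offset now 16 = byte 2 bit 0; 32 bits remain
Read 4: bits[16:17] width=1 -> value=0 (bin 0); offset now 17 = byte 2 bit 1; 31 bits remain
Read 5: bits[17:20] width=3 -> value=7 (bin 111); offset now 20 = byte 2 bit 4; 28 bits remain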